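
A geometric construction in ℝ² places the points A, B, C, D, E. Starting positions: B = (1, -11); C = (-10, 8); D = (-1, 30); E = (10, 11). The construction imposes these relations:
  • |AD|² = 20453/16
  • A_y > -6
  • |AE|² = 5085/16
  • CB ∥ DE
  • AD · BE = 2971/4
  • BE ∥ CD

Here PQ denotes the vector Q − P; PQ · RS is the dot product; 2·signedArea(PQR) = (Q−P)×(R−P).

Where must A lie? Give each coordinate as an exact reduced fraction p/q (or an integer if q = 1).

A = (13/4, -11/2)

1. A_x = 13/4  [line -9·x + -22·y + -367/4 = 0 ∩ |AE|² = 5085/16]
2. A_y = -11/2  [line -9·x + -22·y + -367/4 = 0 ∩ |AE|² = 5085/16]
   → A = (13/4, -11/2)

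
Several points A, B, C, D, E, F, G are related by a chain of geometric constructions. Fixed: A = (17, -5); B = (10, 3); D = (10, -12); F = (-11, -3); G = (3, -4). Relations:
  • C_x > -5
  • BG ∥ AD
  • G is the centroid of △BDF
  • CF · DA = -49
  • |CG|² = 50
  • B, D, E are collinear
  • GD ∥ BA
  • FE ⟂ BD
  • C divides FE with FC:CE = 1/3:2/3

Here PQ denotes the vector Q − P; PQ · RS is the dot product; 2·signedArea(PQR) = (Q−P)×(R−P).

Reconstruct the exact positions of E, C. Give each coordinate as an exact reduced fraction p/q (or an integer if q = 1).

C = (-4, -3)
E = (10, -3)

1. E_x = 10  [B, D, E are collinear ∩ FE ⟂ BD]
2. E_y = -3  [B, D, E are collinear ∩ FE ⟂ BD]
   → E = (10, -3)
3. C_x = -4  [C divides FE with FC:CE = 1/3:2/3]
4. C_y = -3  [C divides FE with FC:CE = 1/3:2/3]
   → C = (-4, -3)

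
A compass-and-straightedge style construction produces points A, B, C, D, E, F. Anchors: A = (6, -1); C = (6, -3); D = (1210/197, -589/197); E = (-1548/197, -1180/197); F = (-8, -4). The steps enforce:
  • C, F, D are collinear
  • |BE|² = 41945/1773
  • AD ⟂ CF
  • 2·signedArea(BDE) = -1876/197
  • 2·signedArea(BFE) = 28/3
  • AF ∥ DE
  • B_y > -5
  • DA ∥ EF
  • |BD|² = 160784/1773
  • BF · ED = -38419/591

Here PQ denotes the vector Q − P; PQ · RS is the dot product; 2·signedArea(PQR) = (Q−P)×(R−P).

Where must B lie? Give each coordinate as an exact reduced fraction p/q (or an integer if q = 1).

1. B_x = -1942/591  [2·signedArea(BFE) = 28/3 ∩ BF · ED = -38419/591]
2. B_y = -853/197  [2·signedArea(BFE) = 28/3 ∩ BF · ED = -38419/591]
   → B = (-1942/591, -853/197)

B = (-1942/591, -853/197)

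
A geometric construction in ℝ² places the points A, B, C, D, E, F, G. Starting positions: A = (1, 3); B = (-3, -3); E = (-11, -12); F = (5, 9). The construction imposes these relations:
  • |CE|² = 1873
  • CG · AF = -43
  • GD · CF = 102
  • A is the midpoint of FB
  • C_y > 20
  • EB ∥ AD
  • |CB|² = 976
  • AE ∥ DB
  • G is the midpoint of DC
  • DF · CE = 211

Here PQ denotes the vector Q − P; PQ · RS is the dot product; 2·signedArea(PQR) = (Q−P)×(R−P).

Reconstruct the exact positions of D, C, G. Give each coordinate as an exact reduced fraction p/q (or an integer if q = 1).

1. D_x = 9  [AE ∥ DB ∩ EB ∥ AD]
2. D_y = 12  [AE ∥ DB ∩ EB ∥ AD]
   → D = (9, 12)
3. C_x = 17  [line 4·x + 3·y + -131 = 0 ∩ |CE|² = 1873]
4. C_y = 21  [line 4·x + 3·y + -131 = 0 ∩ |CE|² = 1873]
   → C = (17, 21)
5. G_x = 13  [CG · AF = -43 ∩ G is the midpoint of DC]
6. G_y = 33/2  [CG · AF = -43 ∩ G is the midpoint of DC]
   → G = (13, 33/2)

C = (17, 21)
D = (9, 12)
G = (13, 33/2)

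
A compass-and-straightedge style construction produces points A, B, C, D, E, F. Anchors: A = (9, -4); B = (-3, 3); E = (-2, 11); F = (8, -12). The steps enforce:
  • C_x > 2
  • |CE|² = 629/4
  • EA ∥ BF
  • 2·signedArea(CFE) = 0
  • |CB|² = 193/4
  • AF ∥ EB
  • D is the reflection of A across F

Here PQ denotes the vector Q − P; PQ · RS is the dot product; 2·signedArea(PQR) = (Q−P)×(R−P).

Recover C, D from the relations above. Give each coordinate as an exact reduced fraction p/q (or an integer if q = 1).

C = (3, -1/2)
D = (7, -20)

1. C_x = 3  [line -23·x + -10·y + 64 = 0 ∩ |CB|² = 193/4]
2. C_y = -1/2  [line -23·x + -10·y + 64 = 0 ∩ |CB|² = 193/4]
   → C = (3, -1/2)
3. D_x = 7  [D is the reflection of A across F]
4. D_y = -20  [D is the reflection of A across F]
   → D = (7, -20)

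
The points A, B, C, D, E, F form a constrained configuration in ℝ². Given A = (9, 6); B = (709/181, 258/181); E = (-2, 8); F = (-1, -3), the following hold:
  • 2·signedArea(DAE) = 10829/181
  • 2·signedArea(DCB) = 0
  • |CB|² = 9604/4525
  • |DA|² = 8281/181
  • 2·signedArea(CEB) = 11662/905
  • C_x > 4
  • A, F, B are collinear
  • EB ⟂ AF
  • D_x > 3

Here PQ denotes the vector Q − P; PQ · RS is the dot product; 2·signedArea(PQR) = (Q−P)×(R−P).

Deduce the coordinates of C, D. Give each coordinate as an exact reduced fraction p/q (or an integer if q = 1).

C = (5, 12/5)
D = (719/181, 267/181)

1. C_x = 5  [line 1190/181·x + 1071/181·y + -42602/905 = 0 ∩ |CB|² = 9604/4525]
2. C_y = 12/5  [line 1190/181·x + 1071/181·y + -42602/905 = 0 ∩ |CB|² = 9604/4525]
   → C = (5, 12/5)
3. D_x = 719/181  [2·signedArea(DCB) = 0 ∩ 2·signedArea(DAE) = 10829/181]
4. D_y = 267/181  [2·signedArea(DCB) = 0 ∩ 2·signedArea(DAE) = 10829/181]
   → D = (719/181, 267/181)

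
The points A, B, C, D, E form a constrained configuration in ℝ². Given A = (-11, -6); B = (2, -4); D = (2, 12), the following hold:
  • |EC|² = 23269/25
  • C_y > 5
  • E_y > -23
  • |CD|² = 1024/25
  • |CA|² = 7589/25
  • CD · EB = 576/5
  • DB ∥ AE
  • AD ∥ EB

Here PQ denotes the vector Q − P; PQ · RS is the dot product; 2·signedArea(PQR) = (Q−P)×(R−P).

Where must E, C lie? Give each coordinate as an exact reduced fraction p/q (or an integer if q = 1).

1. E_x = -11  [AD ∥ EB ∩ DB ∥ AE]
2. E_y = -22  [AD ∥ EB ∩ DB ∥ AE]
   → E = (-11, -22)
3. C_x = 2  [line -13·x + -18·y + 634/5 = 0 ∩ |EC|² = 23269/25]
4. C_y = 28/5  [line -13·x + -18·y + 634/5 = 0 ∩ |EC|² = 23269/25]
   → C = (2, 28/5)

C = (2, 28/5)
E = (-11, -22)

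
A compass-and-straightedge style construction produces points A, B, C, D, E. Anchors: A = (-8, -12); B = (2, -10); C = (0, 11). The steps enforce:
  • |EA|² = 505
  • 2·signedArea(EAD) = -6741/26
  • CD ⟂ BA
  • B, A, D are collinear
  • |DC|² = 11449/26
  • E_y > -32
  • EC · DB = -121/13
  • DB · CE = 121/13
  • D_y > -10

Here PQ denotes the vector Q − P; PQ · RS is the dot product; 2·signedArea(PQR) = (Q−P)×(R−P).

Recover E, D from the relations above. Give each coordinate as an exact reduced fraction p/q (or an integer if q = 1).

1. D_x = 107/26  [B, A, D are collinear ∩ CD ⟂ BA]
2. D_y = -249/26  [B, A, D are collinear ∩ CD ⟂ BA]
   → D = (107/26, -249/26)
3. E_x = 4  [2·signedArea(EAD) = -6741/26 ∩ EC · DB = -121/13]
4. E_y = -31  [2·signedArea(EAD) = -6741/26 ∩ EC · DB = -121/13]
   → E = (4, -31)

D = (107/26, -249/26)
E = (4, -31)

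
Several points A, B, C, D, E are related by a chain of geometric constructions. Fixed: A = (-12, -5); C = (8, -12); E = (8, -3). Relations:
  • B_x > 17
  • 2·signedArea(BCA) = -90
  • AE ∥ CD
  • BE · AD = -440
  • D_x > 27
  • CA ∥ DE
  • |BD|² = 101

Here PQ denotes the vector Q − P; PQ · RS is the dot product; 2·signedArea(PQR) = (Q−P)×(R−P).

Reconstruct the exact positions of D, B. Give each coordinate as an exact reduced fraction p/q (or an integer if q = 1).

B = (18, -11)
D = (28, -10)

1. D_x = 28  [CA ∥ DE ∩ AE ∥ CD]
2. D_y = -10  [CA ∥ DE ∩ AE ∥ CD]
   → D = (28, -10)
3. B_x = 18  [BE · AD = -440 ∩ 2·signedArea(BCA) = -90]
4. B_y = -11  [BE · AD = -440 ∩ 2·signedArea(BCA) = -90]
   → B = (18, -11)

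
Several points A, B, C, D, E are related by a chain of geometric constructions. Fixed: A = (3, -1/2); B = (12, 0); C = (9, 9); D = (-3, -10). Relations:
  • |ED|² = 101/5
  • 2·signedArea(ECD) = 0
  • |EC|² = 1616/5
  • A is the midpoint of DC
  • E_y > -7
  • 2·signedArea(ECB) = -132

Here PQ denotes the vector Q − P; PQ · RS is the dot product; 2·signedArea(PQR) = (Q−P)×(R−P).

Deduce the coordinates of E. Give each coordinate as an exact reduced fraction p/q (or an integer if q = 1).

E = (-3/5, -31/5)

1. E_x = -3/5  [2·signedArea(ECD) = 0 ∩ 2·signedArea(ECB) = -132]
2. E_y = -31/5  [2·signedArea(ECD) = 0 ∩ 2·signedArea(ECB) = -132]
   → E = (-3/5, -31/5)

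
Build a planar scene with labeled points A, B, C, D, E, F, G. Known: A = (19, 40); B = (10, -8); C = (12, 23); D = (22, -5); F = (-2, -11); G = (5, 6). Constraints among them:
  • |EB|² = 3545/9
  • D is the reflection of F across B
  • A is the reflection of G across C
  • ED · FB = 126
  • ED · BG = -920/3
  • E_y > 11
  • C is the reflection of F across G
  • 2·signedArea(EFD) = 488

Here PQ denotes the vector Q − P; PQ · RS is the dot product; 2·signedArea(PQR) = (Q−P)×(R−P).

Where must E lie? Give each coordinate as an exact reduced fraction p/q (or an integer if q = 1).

1. E_x = 22/3  [2·signedArea(EFD) = 488 ∩ ED · FB = 126]
2. E_y = 35/3  [2·signedArea(EFD) = 488 ∩ ED · FB = 126]
   → E = (22/3, 35/3)

E = (22/3, 35/3)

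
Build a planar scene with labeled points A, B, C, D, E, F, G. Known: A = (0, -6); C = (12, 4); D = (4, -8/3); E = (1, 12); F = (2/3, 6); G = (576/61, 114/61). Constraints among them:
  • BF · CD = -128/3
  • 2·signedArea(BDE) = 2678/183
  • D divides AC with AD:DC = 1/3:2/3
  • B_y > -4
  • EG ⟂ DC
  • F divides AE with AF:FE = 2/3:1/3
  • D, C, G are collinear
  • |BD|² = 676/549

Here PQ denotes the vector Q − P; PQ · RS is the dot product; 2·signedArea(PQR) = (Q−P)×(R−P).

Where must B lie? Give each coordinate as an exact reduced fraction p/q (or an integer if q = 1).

B = (192/61, -206/61)

1. B_x = 192/61  [2·signedArea(BDE) = 2678/183 ∩ BF · CD = -128/3]
2. B_y = -206/61  [2·signedArea(BDE) = 2678/183 ∩ BF · CD = -128/3]
   → B = (192/61, -206/61)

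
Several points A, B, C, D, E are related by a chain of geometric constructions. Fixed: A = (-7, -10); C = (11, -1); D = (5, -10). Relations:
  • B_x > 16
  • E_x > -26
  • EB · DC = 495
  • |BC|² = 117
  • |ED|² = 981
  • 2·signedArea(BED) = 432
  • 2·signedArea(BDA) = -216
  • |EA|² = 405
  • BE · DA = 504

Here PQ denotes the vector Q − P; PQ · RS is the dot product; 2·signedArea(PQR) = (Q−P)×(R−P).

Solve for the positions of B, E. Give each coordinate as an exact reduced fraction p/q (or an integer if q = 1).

B = (17, 8)
E = (-25, -19)

1. B_y = 8  [2·signedArea(BDA) = -216]
2. B_x = 17  [|BC|² = 117]
   → B = (17, 8)
3. E_x = -25  [BE · DA = 504 ∩ EB · DC = 495]
4. E_y = -19  [BE · DA = 504 ∩ EB · DC = 495]
   → E = (-25, -19)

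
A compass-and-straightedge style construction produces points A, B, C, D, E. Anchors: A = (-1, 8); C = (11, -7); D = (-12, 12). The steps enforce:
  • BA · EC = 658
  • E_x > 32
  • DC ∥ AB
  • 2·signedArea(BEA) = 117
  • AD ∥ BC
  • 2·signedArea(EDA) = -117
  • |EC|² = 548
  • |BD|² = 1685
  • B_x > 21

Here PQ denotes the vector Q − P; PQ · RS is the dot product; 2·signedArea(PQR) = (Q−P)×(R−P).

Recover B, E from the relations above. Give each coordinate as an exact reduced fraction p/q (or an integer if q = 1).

B = (22, -11)
E = (33, -15)

1. B_x = 22  [AD ∥ BC ∩ DC ∥ AB]
2. B_y = -11  [AD ∥ BC ∩ DC ∥ AB]
   → B = (22, -11)
3. E_x = 33  [2·signedArea(EDA) = -117 ∩ BA · EC = 658]
4. E_y = -15  [2·signedArea(EDA) = -117 ∩ BA · EC = 658]
   → E = (33, -15)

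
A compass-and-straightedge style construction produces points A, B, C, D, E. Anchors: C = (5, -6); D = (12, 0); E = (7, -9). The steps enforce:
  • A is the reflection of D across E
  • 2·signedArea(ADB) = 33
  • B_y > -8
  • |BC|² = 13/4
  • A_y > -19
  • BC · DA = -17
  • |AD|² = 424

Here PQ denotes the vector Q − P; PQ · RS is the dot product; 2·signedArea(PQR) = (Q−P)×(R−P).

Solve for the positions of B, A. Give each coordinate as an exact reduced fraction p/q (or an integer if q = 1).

1. A_x = 2  [A is the reflection of D across E]
2. A_y = -18  [A is the reflection of D across E]
   → A = (2, -18)
3. B_x = 6  [BC · DA = -17 ∩ 2·signedArea(ADB) = 33]
4. B_y = -15/2  [BC · DA = -17 ∩ 2·signedArea(ADB) = 33]
   → B = (6, -15/2)

A = (2, -18)
B = (6, -15/2)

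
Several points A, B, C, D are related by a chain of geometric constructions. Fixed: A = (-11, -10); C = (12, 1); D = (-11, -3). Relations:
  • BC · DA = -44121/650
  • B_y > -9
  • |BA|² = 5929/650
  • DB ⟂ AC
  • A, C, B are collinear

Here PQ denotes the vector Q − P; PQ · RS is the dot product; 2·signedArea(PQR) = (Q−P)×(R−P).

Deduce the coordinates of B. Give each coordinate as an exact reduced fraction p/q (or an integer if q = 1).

1. B_x = -5379/650  [A, C, B are collinear ∩ DB ⟂ AC]
2. B_y = -5653/650  [A, C, B are collinear ∩ DB ⟂ AC]
   → B = (-5379/650, -5653/650)

B = (-5379/650, -5653/650)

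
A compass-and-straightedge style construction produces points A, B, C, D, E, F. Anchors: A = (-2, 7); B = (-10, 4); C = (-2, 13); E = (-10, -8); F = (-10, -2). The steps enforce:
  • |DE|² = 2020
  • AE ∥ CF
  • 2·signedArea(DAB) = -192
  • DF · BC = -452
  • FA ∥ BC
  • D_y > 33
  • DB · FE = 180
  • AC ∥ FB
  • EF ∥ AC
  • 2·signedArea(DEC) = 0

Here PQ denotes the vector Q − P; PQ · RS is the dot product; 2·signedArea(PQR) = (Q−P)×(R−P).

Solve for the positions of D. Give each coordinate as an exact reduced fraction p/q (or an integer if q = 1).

D = (6, 34)

1. D_x = 6  [2·signedArea(DEC) = 0 ∩ 2·signedArea(DAB) = -192]
2. D_y = 34  [2·signedArea(DEC) = 0 ∩ 2·signedArea(DAB) = -192]
   → D = (6, 34)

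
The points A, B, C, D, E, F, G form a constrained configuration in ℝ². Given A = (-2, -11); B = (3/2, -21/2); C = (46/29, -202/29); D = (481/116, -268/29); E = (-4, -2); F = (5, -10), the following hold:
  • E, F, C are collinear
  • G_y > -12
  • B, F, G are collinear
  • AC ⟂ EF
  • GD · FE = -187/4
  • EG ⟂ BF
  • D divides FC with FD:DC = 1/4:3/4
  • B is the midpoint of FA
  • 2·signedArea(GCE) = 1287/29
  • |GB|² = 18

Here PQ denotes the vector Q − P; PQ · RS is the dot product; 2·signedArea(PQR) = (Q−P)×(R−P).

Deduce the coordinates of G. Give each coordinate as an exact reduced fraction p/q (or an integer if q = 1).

G = (-27/10, -111/10)

1. G_x = -27/10  [B, F, G are collinear ∩ EG ⟂ BF]
2. G_y = -111/10  [B, F, G are collinear ∩ EG ⟂ BF]
   → G = (-27/10, -111/10)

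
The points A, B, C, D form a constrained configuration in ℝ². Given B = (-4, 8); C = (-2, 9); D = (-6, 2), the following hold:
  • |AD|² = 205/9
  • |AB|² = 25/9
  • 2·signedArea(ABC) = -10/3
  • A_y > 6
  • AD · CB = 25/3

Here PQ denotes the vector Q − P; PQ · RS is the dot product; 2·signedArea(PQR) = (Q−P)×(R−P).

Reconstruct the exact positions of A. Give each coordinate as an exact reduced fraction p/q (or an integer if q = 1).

A = (-4, 19/3)

1. A_x = -4  [AD · CB = 25/3 ∩ 2·signedArea(ABC) = -10/3]
2. A_y = 19/3  [AD · CB = 25/3 ∩ 2·signedArea(ABC) = -10/3]
   → A = (-4, 19/3)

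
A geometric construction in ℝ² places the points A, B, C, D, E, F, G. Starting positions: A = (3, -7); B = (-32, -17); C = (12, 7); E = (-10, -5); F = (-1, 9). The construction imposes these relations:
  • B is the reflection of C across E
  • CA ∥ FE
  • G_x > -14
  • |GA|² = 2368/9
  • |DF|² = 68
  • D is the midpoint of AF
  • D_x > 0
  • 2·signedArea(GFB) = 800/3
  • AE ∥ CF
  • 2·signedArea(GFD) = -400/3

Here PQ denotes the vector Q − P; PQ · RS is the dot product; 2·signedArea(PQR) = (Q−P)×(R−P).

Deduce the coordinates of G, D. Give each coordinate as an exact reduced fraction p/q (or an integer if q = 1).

1. D_x = 1  [D is the midpoint of AF]
2. D_y = 1  [D is the midpoint of AF]
   → D = (1, 1)
3. G_x = -13  [2·signedArea(GFB) = 800/3 ∩ 2·signedArea(GFD) = -400/3]
4. G_y = -29/3  [2·signedArea(GFB) = 800/3 ∩ 2·signedArea(GFD) = -400/3]
   → G = (-13, -29/3)

D = (1, 1)
G = (-13, -29/3)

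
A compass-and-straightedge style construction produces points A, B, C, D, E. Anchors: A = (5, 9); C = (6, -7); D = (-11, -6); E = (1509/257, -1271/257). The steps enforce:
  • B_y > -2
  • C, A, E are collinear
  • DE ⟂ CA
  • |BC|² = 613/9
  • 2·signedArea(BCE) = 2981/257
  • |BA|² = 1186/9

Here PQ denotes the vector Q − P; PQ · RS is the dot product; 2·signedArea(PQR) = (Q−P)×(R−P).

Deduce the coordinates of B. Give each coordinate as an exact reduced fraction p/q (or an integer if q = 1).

B = (0, -4/3)

1. B_x = 0  [line -528/257·x + -33/257·y + -44/257 = 0 ∩ |BC|² = 613/9]
2. B_y = -4/3  [line -528/257·x + -33/257·y + -44/257 = 0 ∩ |BC|² = 613/9]
   → B = (0, -4/3)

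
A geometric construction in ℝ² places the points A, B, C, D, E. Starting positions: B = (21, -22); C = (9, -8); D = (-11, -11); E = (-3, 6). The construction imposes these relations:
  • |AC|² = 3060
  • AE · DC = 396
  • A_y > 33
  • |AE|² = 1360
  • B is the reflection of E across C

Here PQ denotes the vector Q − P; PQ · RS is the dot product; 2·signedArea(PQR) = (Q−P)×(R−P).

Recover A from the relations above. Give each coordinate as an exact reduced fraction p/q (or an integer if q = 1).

A = (-27, 34)

1. A_x = -27  [line -20·x + -3·y + -438 = 0 ∩ |AE|² = 1360]
2. A_y = 34  [line -20·x + -3·y + -438 = 0 ∩ |AE|² = 1360]
   → A = (-27, 34)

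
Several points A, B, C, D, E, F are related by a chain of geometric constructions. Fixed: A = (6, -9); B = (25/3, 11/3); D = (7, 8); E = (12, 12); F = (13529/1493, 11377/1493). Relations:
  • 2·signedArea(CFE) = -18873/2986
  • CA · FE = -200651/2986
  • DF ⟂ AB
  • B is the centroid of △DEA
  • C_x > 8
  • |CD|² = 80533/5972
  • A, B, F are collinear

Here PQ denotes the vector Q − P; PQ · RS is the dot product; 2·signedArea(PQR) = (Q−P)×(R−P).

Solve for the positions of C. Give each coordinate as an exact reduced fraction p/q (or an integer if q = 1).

1. C_x = 25427/2986  [CA · FE = -200651/2986 ∩ 2·signedArea(CFE) = -18873/2986]
2. C_y = 6950/1493  [CA · FE = -200651/2986 ∩ 2·signedArea(CFE) = -18873/2986]
   → C = (25427/2986, 6950/1493)

C = (25427/2986, 6950/1493)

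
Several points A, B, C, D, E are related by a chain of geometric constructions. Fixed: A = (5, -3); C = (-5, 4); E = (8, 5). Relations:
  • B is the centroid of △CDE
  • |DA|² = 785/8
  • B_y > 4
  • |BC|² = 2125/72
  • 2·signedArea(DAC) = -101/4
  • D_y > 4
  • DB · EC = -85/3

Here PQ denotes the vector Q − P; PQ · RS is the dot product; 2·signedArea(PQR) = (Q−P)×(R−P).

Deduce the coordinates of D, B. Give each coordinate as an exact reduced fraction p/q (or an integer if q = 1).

B = (5/12, 53/12)
D = (-7/4, 17/4)

1. D_x = -7/4  [line -7·x + -10·y + 121/4 = 0 ∩ |DA|² = 785/8]
2. D_y = 17/4  [line -7·x + -10·y + 121/4 = 0 ∩ |DA|² = 785/8]
   → D = (-7/4, 17/4)
3. B_x = 5/12  [B is the centroid of △CDE]
4. B_y = 53/12  [B is the centroid of △CDE]
   → B = (5/12, 53/12)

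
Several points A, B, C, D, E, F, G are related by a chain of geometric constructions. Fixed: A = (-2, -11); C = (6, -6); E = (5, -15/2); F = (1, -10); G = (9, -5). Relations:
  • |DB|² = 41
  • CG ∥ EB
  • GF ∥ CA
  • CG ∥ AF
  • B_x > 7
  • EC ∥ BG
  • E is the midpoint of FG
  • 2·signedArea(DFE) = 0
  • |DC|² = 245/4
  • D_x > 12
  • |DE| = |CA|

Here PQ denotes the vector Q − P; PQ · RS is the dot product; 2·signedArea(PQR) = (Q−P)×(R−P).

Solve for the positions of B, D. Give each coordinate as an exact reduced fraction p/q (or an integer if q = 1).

1. B_x = 8  [EC ∥ BG ∩ CG ∥ EB]
2. B_y = -13/2  [EC ∥ BG ∩ CG ∥ EB]
   → B = (8, -13/2)
3. D_x = 13  [line -5/2·x + 4·y + 85/2 = 0 ∩ |DB|² = 41]
4. D_y = -5/2  [line -5/2·x + 4·y + 85/2 = 0 ∩ |DB|² = 41]
   → D = (13, -5/2)

B = (8, -13/2)
D = (13, -5/2)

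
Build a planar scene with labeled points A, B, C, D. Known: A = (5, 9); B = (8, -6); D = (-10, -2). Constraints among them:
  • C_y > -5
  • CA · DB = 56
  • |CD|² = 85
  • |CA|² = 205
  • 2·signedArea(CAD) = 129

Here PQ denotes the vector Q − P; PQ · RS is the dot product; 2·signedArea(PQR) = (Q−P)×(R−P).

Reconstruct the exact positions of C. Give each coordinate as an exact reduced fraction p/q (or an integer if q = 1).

1. C_x = -1  [2·signedArea(CAD) = 129 ∩ CA · DB = 56]
2. C_y = -4  [2·signedArea(CAD) = 129 ∩ CA · DB = 56]
   → C = (-1, -4)

C = (-1, -4)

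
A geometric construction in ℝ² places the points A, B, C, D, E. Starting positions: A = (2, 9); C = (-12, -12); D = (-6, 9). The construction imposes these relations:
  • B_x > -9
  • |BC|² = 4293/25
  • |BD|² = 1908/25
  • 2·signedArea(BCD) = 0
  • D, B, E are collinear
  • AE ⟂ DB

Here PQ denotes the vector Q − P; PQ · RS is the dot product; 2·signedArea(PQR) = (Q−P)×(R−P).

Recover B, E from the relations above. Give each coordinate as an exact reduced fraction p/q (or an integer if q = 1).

1. B_x = -42/5  [line -21·x + 6·y + -180 = 0 ∩ |BC|² = 4293/25]
2. B_y = 3/5  [line -21·x + 6·y + -180 = 0 ∩ |BC|² = 4293/25]
   → B = (-42/5, 3/5)
3. E_x = -286/53  [D, B, E are collinear ∩ AE ⟂ DB]
4. E_y = 589/53  [D, B, E are collinear ∩ AE ⟂ DB]
   → E = (-286/53, 589/53)

B = (-42/5, 3/5)
E = (-286/53, 589/53)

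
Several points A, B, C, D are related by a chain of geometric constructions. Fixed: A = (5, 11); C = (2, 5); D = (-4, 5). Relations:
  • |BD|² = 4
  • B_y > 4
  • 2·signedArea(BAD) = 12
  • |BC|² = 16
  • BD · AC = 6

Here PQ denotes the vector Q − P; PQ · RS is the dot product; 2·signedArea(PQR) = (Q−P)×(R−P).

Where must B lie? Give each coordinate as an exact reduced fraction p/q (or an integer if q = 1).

B = (-2, 5)

1. B_x = -2  [BD · AC = 6 ∩ 2·signedArea(BAD) = 12]
2. B_y = 5  [BD · AC = 6 ∩ 2·signedArea(BAD) = 12]
   → B = (-2, 5)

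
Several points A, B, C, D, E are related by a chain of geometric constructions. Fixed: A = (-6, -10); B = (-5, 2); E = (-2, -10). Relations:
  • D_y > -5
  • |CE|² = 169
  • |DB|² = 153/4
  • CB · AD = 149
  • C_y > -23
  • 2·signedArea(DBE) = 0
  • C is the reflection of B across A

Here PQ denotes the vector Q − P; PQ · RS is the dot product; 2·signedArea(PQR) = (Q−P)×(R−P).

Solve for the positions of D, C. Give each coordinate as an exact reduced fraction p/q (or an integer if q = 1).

1. C_x = -7  [C is the reflection of B across A]
2. C_y = -22  [C is the reflection of B across A]
   → C = (-7, -22)
3. D_x = -7/2  [2·signedArea(DBE) = 0 ∩ CB · AD = 149]
4. D_y = -4  [2·signedArea(DBE) = 0 ∩ CB · AD = 149]
   → D = (-7/2, -4)

C = (-7, -22)
D = (-7/2, -4)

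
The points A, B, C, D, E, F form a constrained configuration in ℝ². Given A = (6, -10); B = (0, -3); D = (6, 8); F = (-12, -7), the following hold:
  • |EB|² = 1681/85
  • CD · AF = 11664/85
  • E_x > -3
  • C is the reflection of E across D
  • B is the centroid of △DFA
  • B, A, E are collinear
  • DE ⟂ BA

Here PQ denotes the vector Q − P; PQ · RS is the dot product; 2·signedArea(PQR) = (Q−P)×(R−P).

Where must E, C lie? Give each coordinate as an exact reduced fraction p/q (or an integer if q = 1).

C = (1266/85, 1328/85)
E = (-246/85, 32/85)

1. E_x = -246/85  [B, A, E are collinear ∩ DE ⟂ BA]
2. E_y = 32/85  [B, A, E are collinear ∩ DE ⟂ BA]
   → E = (-246/85, 32/85)
3. C_x = 1266/85  [C is the reflection of E across D]
4. C_y = 1328/85  [C is the reflection of E across D]
   → C = (1266/85, 1328/85)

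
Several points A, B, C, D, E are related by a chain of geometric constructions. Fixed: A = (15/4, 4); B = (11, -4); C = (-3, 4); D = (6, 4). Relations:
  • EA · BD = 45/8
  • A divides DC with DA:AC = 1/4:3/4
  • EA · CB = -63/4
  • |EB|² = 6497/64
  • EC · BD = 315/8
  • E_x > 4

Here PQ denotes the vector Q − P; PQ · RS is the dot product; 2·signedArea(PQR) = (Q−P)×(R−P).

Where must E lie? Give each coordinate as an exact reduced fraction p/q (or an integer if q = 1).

1. E_x = 39/8  [EA · BD = 45/8 ∩ EA · CB = -63/4]
2. E_y = 4  [EA · BD = 45/8 ∩ EA · CB = -63/4]
   → E = (39/8, 4)

E = (39/8, 4)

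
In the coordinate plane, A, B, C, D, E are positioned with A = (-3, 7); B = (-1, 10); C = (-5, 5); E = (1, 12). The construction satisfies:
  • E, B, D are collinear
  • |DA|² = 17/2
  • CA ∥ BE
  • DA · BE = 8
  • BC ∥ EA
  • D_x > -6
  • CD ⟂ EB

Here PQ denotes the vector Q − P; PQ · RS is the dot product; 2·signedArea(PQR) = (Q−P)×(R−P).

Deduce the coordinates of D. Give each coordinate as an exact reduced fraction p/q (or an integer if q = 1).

1. D_x = -11/2  [E, B, D are collinear ∩ CD ⟂ EB]
2. D_y = 11/2  [E, B, D are collinear ∩ CD ⟂ EB]
   → D = (-11/2, 11/2)

D = (-11/2, 11/2)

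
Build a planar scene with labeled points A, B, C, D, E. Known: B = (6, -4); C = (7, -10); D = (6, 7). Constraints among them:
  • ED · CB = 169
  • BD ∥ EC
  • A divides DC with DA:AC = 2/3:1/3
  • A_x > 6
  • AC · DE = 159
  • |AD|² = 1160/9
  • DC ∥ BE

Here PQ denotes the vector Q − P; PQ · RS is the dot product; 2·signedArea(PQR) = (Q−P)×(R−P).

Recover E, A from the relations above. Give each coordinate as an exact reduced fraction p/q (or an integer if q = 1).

A = (20/3, -13/3)
E = (7, -21)

1. E_x = 7  [BD ∥ EC ∩ DC ∥ BE]
2. E_y = -21  [BD ∥ EC ∩ DC ∥ BE]
   → E = (7, -21)
3. A_x = 20/3  [A divides DC with DA:AC = 2/3:1/3]
4. A_y = -13/3  [A divides DC with DA:AC = 2/3:1/3]
   → A = (20/3, -13/3)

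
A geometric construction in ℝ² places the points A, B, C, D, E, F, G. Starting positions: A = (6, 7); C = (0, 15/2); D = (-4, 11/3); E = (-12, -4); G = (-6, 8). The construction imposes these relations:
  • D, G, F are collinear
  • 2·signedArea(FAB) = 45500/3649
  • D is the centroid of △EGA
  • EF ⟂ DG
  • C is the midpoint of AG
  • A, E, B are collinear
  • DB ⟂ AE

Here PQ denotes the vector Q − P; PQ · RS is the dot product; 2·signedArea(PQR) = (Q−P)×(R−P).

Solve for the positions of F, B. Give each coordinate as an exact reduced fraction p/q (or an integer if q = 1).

1. F_x = -102/41  [D, G, F are collinear ∩ EF ⟂ DG]
2. F_y = 16/41  [D, G, F are collinear ∩ EF ⟂ DG]
   → F = (-102/41, 16/41)
3. B_x = -246/89  [A, E, B are collinear ∩ DB ⟂ AE]
4. B_y = 439/267  [A, E, B are collinear ∩ DB ⟂ AE]
   → B = (-246/89, 439/267)

B = (-246/89, 439/267)
F = (-102/41, 16/41)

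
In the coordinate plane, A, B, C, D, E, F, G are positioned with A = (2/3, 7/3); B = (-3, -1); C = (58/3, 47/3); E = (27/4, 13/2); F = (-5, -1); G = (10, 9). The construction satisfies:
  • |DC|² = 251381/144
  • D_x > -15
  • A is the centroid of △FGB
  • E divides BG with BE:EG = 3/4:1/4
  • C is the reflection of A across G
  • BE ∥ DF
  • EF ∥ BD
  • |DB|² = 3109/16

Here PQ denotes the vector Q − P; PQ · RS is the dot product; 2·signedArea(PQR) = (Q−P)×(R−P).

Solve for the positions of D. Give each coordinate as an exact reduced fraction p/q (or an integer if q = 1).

1. D_x = -59/4  [BE ∥ DF ∩ EF ∥ BD]
2. D_y = -17/2  [BE ∥ DF ∩ EF ∥ BD]
   → D = (-59/4, -17/2)

D = (-59/4, -17/2)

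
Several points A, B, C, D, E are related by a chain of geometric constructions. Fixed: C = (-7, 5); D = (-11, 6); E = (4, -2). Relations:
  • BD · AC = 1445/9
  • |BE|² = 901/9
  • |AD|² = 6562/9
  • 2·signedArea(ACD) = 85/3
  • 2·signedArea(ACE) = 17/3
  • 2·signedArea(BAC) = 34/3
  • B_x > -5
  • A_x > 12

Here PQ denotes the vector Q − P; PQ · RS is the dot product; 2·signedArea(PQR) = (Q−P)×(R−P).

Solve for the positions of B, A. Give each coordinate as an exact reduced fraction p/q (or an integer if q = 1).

A = (38/3, -7)
B = (-14/3, 3)

1. A_x = 38/3  [2·signedArea(ACE) = 17/3 ∩ 2·signedArea(ACD) = 85/3]
2. A_y = -7  [2·signedArea(ACE) = 17/3 ∩ 2·signedArea(ACD) = 85/3]
   → A = (38/3, -7)
3. B_x = -14/3  [2·signedArea(BAC) = 34/3 ∩ BD · AC = 1445/9]
4. B_y = 3  [2·signedArea(BAC) = 34/3 ∩ BD · AC = 1445/9]
   → B = (-14/3, 3)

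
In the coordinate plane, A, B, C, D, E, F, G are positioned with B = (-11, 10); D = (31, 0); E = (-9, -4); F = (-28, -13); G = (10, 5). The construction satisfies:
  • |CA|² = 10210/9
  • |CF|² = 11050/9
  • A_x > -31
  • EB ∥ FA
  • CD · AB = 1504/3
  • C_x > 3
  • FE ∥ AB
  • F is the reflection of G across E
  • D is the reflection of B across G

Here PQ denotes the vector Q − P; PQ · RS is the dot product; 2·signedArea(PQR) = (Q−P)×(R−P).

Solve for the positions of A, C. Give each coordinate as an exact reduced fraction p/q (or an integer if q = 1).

A = (-30, 1)
C = (11/3, 2)

1. A_x = -30  [FE ∥ AB ∩ EB ∥ FA]
2. A_y = 1  [FE ∥ AB ∩ EB ∥ FA]
   → A = (-30, 1)
3. C_x = 11/3  [line -19·x + -9·y + 263/3 = 0 ∩ |CF|² = 11050/9]
4. C_y = 2  [line -19·x + -9·y + 263/3 = 0 ∩ |CF|² = 11050/9]
   → C = (11/3, 2)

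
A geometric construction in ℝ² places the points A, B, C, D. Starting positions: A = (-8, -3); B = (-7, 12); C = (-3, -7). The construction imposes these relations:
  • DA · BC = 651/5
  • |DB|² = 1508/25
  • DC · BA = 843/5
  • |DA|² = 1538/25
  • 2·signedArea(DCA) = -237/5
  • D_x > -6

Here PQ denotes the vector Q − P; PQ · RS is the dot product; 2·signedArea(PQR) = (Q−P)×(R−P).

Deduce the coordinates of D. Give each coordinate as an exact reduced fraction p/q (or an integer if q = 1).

1. D_x = -27/5  [2·signedArea(DCA) = -237/5 ∩ DA · BC = 651/5]
2. D_y = 22/5  [2·signedArea(DCA) = -237/5 ∩ DA · BC = 651/5]
   → D = (-27/5, 22/5)

D = (-27/5, 22/5)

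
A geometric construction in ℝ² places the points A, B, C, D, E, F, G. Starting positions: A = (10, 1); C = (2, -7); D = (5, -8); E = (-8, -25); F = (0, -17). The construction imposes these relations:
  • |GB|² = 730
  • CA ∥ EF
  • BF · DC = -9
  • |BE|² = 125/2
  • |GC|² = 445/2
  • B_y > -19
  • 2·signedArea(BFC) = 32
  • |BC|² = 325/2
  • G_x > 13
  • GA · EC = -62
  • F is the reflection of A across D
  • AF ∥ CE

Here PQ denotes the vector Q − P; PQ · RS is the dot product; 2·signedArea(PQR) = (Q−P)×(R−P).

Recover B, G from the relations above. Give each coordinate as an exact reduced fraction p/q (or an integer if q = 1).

B = (-7/2, -37/2)
G = (27/2, 5/2)

1. B_x = -7/2  [2·signedArea(BFC) = 32 ∩ BF · DC = -9]
2. B_y = -37/2  [2·signedArea(BFC) = 32 ∩ BF · DC = -9]
   → B = (-7/2, -37/2)
3. G_x = 27/2  [line -10·x + -18·y + 180 = 0 ∩ |GC|² = 445/2]
4. G_y = 5/2  [line -10·x + -18·y + 180 = 0 ∩ |GC|² = 445/2]
   → G = (27/2, 5/2)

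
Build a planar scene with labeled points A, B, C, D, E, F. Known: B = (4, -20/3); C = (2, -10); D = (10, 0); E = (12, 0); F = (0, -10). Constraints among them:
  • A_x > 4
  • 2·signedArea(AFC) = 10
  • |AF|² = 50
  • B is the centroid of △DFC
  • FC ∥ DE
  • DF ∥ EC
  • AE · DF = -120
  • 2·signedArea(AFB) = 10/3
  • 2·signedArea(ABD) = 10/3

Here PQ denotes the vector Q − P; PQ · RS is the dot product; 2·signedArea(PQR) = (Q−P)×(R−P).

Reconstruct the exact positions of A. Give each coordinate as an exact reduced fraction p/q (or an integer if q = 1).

A = (5, -5)

1. A_x = 5  [2·signedArea(ABD) = 10/3 ∩ AE · DF = -120]
2. A_y = -5  [2·signedArea(ABD) = 10/3 ∩ AE · DF = -120]
   → A = (5, -5)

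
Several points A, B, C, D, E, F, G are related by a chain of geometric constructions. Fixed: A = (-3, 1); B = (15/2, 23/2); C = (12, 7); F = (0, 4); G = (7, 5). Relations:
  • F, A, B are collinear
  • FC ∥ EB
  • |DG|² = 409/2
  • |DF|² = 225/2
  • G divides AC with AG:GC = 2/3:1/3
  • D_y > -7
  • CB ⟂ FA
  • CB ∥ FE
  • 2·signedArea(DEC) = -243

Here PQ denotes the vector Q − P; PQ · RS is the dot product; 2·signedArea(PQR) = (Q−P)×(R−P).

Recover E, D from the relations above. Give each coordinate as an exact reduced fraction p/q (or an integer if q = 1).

1. E_x = -9/2  [FC ∥ EB ∩ CB ∥ FE]
2. E_y = 17/2  [FC ∥ EB ∩ CB ∥ FE]
   → E = (-9/2, 17/2)
3. D_x = -3/2  [line 3/2·x + 33/2·y + 219/2 = 0 ∩ |DG|² = 409/2]
4. D_y = -13/2  [line 3/2·x + 33/2·y + 219/2 = 0 ∩ |DG|² = 409/2]
   → D = (-3/2, -13/2)

D = (-3/2, -13/2)
E = (-9/2, 17/2)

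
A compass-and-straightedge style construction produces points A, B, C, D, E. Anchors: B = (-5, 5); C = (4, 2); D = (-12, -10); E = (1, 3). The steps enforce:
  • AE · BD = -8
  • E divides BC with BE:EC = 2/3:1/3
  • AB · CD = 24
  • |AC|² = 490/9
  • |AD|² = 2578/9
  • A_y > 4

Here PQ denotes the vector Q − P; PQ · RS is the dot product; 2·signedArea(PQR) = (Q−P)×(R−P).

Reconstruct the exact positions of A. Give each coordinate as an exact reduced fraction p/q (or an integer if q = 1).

1. A_x = -3  [AB · CD = 24 ∩ AE · BD = -8]
2. A_y = 13/3  [AB · CD = 24 ∩ AE · BD = -8]
   → A = (-3, 13/3)

A = (-3, 13/3)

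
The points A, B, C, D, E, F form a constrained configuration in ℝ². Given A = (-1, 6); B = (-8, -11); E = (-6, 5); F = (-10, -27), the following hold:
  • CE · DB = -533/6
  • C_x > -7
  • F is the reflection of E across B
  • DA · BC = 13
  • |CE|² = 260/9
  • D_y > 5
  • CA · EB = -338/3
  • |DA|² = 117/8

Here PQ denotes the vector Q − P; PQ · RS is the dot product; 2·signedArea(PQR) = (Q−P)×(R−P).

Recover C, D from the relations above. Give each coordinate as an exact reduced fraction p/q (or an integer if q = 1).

C = (-20/3, -1/3)
D = (-19/4, 21/4)

1. C_x = -20/3  [line 2·x + 16·y + 56/3 = 0 ∩ |CE|² = 260/9]
2. C_y = -1/3  [line 2·x + 16·y + 56/3 = 0 ∩ |CE|² = 260/9]
   → C = (-20/3, -1/3)
3. D_x = -19/4  [line -4/3·x + -32/3·y + 149/3 = 0 ∩ |DA|² = 117/8]
4. D_y = 21/4  [line -4/3·x + -32/3·y + 149/3 = 0 ∩ |DA|² = 117/8]
   → D = (-19/4, 21/4)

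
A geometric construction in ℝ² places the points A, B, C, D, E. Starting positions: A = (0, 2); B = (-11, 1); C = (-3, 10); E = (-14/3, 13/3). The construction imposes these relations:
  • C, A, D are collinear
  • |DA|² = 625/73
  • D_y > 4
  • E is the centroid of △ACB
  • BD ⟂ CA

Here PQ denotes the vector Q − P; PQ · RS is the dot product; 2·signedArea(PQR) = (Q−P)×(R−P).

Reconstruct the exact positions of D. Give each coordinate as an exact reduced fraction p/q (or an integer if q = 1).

1. D_x = -75/73  [C, A, D are collinear ∩ BD ⟂ CA]
2. D_y = 346/73  [C, A, D are collinear ∩ BD ⟂ CA]
   → D = (-75/73, 346/73)

D = (-75/73, 346/73)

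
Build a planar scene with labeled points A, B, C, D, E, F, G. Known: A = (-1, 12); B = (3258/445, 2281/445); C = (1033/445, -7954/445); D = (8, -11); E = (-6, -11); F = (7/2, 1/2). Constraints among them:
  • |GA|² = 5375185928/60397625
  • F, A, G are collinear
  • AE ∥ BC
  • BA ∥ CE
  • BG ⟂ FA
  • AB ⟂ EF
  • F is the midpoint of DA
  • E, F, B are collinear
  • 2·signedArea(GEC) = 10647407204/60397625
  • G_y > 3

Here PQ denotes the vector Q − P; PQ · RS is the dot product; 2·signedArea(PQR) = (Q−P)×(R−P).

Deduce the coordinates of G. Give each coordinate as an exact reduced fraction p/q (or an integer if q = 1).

1. G_x = 330853/135725  [F, A, G are collinear ∩ BG ⟂ FA]
2. G_y = 436334/135725  [F, A, G are collinear ∩ BG ⟂ FA]
   → G = (330853/135725, 436334/135725)

G = (330853/135725, 436334/135725)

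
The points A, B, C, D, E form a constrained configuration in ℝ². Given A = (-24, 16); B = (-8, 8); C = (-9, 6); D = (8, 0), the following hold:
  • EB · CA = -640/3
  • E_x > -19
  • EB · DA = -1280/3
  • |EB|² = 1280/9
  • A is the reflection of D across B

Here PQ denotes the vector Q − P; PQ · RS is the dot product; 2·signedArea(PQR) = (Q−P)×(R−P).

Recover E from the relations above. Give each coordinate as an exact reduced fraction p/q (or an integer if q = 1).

E = (-56/3, 40/3)

1. E_x = -56/3  [EB · DA = -1280/3 ∩ EB · CA = -640/3]
2. E_y = 40/3  [EB · DA = -1280/3 ∩ EB · CA = -640/3]
   → E = (-56/3, 40/3)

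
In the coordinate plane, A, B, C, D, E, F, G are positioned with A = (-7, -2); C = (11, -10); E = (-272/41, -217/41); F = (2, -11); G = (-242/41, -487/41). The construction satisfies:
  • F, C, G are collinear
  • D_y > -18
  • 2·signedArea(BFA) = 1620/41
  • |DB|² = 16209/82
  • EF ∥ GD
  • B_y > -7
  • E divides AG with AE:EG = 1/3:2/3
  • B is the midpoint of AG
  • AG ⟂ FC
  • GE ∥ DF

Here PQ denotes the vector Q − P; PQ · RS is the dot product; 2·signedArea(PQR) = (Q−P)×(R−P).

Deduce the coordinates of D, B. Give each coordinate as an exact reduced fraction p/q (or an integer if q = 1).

B = (-529/82, -569/82)
D = (112/41, -721/41)

1. D_x = 112/41  [GE ∥ DF ∩ EF ∥ GD]
2. D_y = -721/41  [GE ∥ DF ∩ EF ∥ GD]
   → D = (112/41, -721/41)
3. B_x = -529/82  [B is the midpoint of AG]
4. B_y = -569/82  [B is the midpoint of AG]
   → B = (-529/82, -569/82)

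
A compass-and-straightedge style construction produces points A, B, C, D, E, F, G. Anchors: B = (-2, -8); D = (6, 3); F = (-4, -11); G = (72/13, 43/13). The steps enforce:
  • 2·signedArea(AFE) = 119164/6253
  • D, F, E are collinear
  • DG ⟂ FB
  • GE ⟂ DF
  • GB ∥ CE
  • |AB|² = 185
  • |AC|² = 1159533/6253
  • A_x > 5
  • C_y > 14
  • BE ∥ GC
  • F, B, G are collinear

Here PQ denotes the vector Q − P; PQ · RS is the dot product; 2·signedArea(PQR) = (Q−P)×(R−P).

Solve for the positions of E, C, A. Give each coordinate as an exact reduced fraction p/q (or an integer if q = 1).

A = (66/13, 47/13)
C = (6507/481, 6875/481)
E = (2881/481, 1436/481)

1. E_x = 2881/481  [D, F, E are collinear ∩ GE ⟂ DF]
2. E_y = 1436/481  [D, F, E are collinear ∩ GE ⟂ DF]
   → E = (2881/481, 1436/481)
3. C_x = 6507/481  [GB ∥ CE ∩ BE ∥ GC]
4. C_y = 6875/481  [GB ∥ CE ∩ BE ∥ GC]
   → C = (6507/481, 6875/481)
5. A_x = 66/13  [line -6727/481·x + 4805/481·y + 218147/6253 = 0 ∩ |AB|² = 185]
6. A_y = 47/13  [line -6727/481·x + 4805/481·y + 218147/6253 = 0 ∩ |AB|² = 185]
   → A = (66/13, 47/13)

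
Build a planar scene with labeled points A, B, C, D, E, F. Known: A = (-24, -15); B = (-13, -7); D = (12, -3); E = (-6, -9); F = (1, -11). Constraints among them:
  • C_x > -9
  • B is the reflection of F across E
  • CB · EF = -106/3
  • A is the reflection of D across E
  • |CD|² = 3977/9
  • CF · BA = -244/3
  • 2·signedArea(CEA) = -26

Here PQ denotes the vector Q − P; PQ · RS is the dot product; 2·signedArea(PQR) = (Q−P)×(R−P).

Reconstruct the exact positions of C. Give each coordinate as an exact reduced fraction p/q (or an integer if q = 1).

C = (-25/3, -25/3)

1. C_x = -25/3  [CB · EF = -106/3 ∩ 2·signedArea(CEA) = -26]
2. C_y = -25/3  [CB · EF = -106/3 ∩ 2·signedArea(CEA) = -26]
   → C = (-25/3, -25/3)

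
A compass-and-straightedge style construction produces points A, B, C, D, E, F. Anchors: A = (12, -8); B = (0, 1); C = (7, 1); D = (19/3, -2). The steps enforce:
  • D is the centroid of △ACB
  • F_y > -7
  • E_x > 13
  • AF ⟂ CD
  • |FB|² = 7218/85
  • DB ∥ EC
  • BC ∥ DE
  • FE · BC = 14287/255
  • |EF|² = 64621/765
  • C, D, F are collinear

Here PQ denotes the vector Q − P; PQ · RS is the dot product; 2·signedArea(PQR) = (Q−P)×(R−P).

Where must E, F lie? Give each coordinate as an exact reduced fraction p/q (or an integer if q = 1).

1. E_x = 40/3  [DB ∥ EC ∩ BC ∥ DE]
2. E_y = -2  [DB ∥ EC ∩ BC ∥ DE]
   → E = (40/3, -2)
3. F_x = 453/85  [C, D, F are collinear ∩ AF ⟂ CD]
4. F_y = -554/85  [C, D, F are collinear ∩ AF ⟂ CD]
   → F = (453/85, -554/85)

E = (40/3, -2)
F = (453/85, -554/85)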